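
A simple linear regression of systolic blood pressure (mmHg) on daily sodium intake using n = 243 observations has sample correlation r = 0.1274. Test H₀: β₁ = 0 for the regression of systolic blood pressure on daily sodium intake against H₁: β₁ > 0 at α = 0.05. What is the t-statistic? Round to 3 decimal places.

t = r·√(n − 2)/√(1 − r²) = 0.1274·√241/√0.983769 = 1.994.
df = n − 2 = 241.
One-sided p ≈ 0.0236, which is < 0.05, so reject H₀.
There is evidence of a linear association between daily sodium intake and systolic blood pressure.

t = 1.994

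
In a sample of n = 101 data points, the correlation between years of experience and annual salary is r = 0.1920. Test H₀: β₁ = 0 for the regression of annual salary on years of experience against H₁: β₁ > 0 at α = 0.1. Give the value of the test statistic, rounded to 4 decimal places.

t = 1.9466

t = r·√(n − 2)/√(1 − r²) = 0.1920·√99/√0.963136 = 1.9466.
df = n − 2 = 99.
One-sided p ≈ 0.0272, which is < 0.1, so reject H₀.
There is evidence of a linear association between years of experience and annual salary.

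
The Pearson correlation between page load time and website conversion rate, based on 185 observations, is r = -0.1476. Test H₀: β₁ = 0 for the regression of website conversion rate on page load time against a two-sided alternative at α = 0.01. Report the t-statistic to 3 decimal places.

t = r·√(n − 2)/√(1 − r²) = -0.1476·√183/√0.978214 = -2.019.
df = n − 2 = 183.
Two-sided p ≈ 0.0450, which is ≥ 0.01, so fail to reject H₀.
The data do not give significant evidence of a linear association between page load time and website conversion rate.

t = -2.019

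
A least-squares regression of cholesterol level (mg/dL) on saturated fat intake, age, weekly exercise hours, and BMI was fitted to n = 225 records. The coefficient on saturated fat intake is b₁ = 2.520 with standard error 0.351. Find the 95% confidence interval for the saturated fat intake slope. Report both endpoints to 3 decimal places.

(1.828, 3.212)

df = n − k − 1 = 225 − 4 − 1 = 220.
t* = t_{0.025, 220} = 1.970806.
Margin = t* × SE = 1.970806 × 0.351 = 0.69175.
CI: 2.520 ± 0.69175 → (1.828, 3.212).
With 95% confidence, each one-unit increase in saturated fat intake is associated with a change of between 1.828 and 3.212 mg/dL in cholesterol level, holding the other predictors fixed.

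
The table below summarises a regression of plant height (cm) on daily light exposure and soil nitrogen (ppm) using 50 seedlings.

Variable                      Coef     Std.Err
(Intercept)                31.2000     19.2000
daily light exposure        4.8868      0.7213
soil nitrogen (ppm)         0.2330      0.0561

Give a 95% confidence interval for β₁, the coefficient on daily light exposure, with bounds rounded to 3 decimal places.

Read off: b = 4.8868, SE = 0.7213 for daily light exposure.
df = n − k − 1 = 50 − 2 − 1 = 47.
t* = t_{0.025, 47} = 2.011741.
Margin = t* × SE = 2.011741 × 0.7213 = 1.45107.
CI: 4.8868 ± 1.45107 → (3.436, 6.338).

(3.436, 6.338)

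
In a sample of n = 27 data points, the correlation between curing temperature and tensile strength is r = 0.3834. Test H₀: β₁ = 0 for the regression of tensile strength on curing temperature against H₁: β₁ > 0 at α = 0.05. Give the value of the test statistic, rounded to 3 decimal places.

t = r·√(n − 2)/√(1 − r²) = 0.3834·√25/√0.853004 = 2.076.
df = n − 2 = 25.
One-sided p ≈ 0.0242, which is < 0.05, so reject H₀.
There is evidence of a linear association between curing temperature and tensile strength.

t = 2.076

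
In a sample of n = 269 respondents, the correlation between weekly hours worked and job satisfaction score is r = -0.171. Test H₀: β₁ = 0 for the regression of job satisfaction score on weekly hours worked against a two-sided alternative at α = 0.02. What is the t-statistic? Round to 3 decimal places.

t = -2.836

t = r·√(n − 2)/√(1 − r²) = -0.171·√267/√0.970759 = -2.836.
df = n − 2 = 267.
Two-sided p ≈ 0.0049, which is < 0.02, so reject H₀.
There is evidence of a linear association between weekly hours worked and job satisfaction score.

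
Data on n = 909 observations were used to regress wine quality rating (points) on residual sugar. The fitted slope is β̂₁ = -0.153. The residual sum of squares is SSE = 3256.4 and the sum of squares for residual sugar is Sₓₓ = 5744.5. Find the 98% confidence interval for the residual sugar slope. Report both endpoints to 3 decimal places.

MSE = SSE/(n − 2) = 3256.4/907 = 3.5903.
SE(β̂₁) = √(MSE/Sₓₓ) = √(3.5903/5744.5) = 0.0249999.
df = n − 2 = 907.
t* = t_{0.01, 907} = 2.330466.
Margin = t* × SE = 2.330466 × 0.0249999 = 0.05826.
CI: -0.153 ± 0.05826 → (-0.211, -0.095).
With 98% confidence, each one-unit increase in residual sugar is associated with a change of between -0.211 and -0.095 points in wine quality rating.

(-0.211, -0.095)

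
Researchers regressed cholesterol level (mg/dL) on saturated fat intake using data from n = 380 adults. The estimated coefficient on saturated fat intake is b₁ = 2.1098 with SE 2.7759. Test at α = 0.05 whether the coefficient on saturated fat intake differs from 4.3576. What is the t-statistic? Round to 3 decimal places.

H₀: β₁ = 4.3576 vs H₁: β₁ ≠ 4.3576.
t = (b₁ − β₁⁰)/SE = (2.1098 − 4.3576) / 2.7759 = -0.810.
df = n − 2 = 380 − 2 = 378.
Two-sided p ≈ 0.4186, which is ≥ 0.05, so fail to reject H₀.
The data are consistent with a true slope of 4.3576 mg/dL per unit of saturated fat intake.

t = -0.810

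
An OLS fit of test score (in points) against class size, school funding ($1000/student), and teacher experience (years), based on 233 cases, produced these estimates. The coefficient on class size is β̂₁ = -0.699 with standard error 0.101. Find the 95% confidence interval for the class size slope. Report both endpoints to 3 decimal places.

df = n − k − 1 = 233 − 3 − 1 = 229.
t* = t_{0.025, 229} = 1.970377.
Margin = t* × SE = 1.970377 × 0.101 = 0.19901.
CI: -0.699 ± 0.19901 → (-0.898, -0.500).
With 95% confidence, each one-unit increase in class size is associated with a change of between -0.898 and -0.500 points in test score, holding the other predictors fixed.

(-0.898, -0.500)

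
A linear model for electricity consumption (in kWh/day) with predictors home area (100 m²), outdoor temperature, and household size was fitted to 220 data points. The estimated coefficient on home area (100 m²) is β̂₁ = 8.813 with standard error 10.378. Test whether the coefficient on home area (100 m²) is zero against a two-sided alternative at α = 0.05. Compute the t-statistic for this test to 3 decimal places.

t = 0.849

H₀: β₁ = 0 vs H₁: β₁ ≠ 0.
t = (β̂₁ − β₁⁰)/SE = 8.813 / 10.378 = 0.849.
df = n − k − 1 = 220 − 3 − 1 = 216.
Two-sided p ≈ 0.3967, which is ≥ 0.05, so fail to reject H₀.
The data do not give significant evidence of an association between home area (100 m²) and electricity consumption, after adjusting for the other predictors.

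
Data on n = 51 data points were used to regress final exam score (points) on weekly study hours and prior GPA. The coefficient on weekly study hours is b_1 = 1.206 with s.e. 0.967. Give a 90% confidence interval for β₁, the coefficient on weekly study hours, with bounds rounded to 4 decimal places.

(-0.4159, 2.8279)

df = n − k − 1 = 51 − 2 − 1 = 48.
t* = t_{0.05, 48} = 1.677224.
Margin = t* × SE = 1.677224 × 0.967 = 1.621876.
CI: 1.206 ± 1.621876 → (-0.4159, 2.8279).
With 90% confidence, each one-unit increase in weekly study hours is associated with a change of between -0.4159 and 2.8279 points in final exam score, holding the other predictors fixed.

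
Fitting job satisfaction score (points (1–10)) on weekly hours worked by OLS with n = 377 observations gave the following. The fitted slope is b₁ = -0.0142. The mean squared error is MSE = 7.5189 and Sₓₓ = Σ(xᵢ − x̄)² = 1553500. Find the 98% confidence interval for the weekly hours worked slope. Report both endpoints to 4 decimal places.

(-0.0193, -0.0091)

SE(b₁) = √(MSE/Sₓₓ) = √(7.5189/1553500) = 0.00219999.
df = n − 2 = 375.
t* = t_{0.01, 375} = 2.336333.
Margin = t* × SE = 2.336333 × 0.00219999 = 0.005140.
CI: -0.0142 ± 0.005140 → (-0.0193, -0.0091).
With 98% confidence, each one-unit increase in weekly hours worked is associated with a change of between -0.0193 and -0.0091 points (1–10) in job satisfaction score.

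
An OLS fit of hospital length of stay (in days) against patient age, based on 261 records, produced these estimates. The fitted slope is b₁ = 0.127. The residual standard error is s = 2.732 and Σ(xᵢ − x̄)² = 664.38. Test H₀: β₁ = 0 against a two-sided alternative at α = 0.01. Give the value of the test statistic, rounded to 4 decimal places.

t = 1.1982

SE(b₁) = s/√Sₓₓ = 2.732/√664.38 = 0.105992.
t = 0.127 / 0.105992 = 1.1982.
df = n − 2 = 259.
Two-sided p ≈ 0.2319, which is ≥ 0.01, so fail to reject H₀.
The data do not give significant evidence of an association between patient age and hospital length of stay.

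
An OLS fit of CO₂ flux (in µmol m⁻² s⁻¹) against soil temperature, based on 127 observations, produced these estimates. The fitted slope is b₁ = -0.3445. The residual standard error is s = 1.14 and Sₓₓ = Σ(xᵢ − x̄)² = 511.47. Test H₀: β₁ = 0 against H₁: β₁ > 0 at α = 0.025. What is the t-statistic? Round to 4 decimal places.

SE(b₁) = s/√Sₓₓ = 1.14/√511.47 = 0.0504075.
t = -0.3445 / 0.0504075 = -6.8343.
df = n − 2 = 125.
One-sided p ≈ 1.0000, which is ≥ 0.025, so fail to reject H₀.
The data do not give significant evidence that the true slope on soil temperature is positive.

t = -6.8343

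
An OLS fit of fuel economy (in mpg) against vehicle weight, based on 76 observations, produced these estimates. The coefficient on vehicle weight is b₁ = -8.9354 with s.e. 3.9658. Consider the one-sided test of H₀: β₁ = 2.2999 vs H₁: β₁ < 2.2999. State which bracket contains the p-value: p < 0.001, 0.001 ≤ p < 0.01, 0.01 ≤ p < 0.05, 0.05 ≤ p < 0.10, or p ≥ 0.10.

0.001 ≤ p < 0.01

t = (-8.9354 − 2.2999) / 3.9658 = -2.833.
df = n − 2 = 76 − 2 = 74.
One-sided p = P(T_{74} < t) ≈ 0.0030.
So 0.001 ≤ p < 0.01.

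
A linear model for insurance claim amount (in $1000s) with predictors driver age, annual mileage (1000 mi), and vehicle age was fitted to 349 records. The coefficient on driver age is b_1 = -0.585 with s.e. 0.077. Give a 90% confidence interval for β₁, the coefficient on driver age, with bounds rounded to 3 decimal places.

(-0.712, -0.458)

df = n − k − 1 = 349 − 3 − 1 = 345.
t* = t_{0.05, 345} = 1.649282.
Margin = t* × SE = 1.649282 × 0.077 = 0.12699.
CI: -0.585 ± 0.12699 → (-0.712, -0.458).
With 90% confidence, each one-unit increase in driver age is associated with a change of between -0.712 and -0.458 $1000s in insurance claim amount, holding the other predictors fixed.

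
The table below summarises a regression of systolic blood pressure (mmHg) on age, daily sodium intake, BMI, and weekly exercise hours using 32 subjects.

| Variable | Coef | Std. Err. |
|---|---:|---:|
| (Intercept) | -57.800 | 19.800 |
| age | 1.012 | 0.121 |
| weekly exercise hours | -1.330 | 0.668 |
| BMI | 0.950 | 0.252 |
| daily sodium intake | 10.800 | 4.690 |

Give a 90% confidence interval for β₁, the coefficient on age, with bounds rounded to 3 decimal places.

Read off: b = 1.012, SE = 0.121 for age.
df = n − k − 1 = 32 − 4 − 1 = 27.
t* = t_{0.05, 27} = 1.703288.
Margin = t* × SE = 1.703288 × 0.121 = 0.20610.
CI: 1.012 ± 0.20610 → (0.806, 1.218).

(0.806, 1.218)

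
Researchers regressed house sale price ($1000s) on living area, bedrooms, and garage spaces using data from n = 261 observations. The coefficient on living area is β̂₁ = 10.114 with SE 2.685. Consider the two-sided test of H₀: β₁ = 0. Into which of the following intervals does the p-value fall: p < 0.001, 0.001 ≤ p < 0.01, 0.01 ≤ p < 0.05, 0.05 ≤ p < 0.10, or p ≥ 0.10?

t = 10.114 / 2.685 = 3.767.
df = n − k − 1 = 261 − 3 − 1 = 257.
Two-sided p = 2·P(T_{257} > |t|) ≈ 0.0002.
So p < 0.001.

p < 0.001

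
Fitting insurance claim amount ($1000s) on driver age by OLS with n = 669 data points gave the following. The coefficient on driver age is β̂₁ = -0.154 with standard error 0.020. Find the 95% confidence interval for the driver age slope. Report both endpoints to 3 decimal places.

(-0.193, -0.115)

df = n − 2 = 669 − 2 = 667.
t* = t_{0.025, 667} = 1.963527.
Margin = t* × SE = 1.963527 × 0.020 = 0.03927.
CI: -0.154 ± 0.03927 → (-0.193, -0.115).
With 95% confidence, each one-unit increase in driver age is associated with a change of between -0.193 and -0.115 $1000s in insurance claim amount.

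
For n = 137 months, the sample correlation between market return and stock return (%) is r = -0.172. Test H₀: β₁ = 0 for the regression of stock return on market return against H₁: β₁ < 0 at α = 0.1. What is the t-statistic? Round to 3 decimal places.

t = r·√(n − 2)/√(1 − r²) = -0.172·√135/√0.970416 = -2.029.
df = n − 2 = 135.
One-sided p ≈ 0.0222, which is < 0.1, so reject H₀.
There is evidence of a linear association between market return and stock return.

t = -2.029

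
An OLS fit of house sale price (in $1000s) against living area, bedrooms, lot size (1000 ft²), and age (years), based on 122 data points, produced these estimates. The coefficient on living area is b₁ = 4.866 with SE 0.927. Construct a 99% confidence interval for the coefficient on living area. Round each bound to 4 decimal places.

df = n − k − 1 = 122 − 4 − 1 = 117.
t* = t_{0.005, 117} = 2.618504.
Margin = t* × SE = 2.618504 × 0.927 = 2.427353.
CI: 4.866 ± 2.427353 → (2.4386, 7.2934).
With 99% confidence, each one-unit increase in living area is associated with a change of between 2.4386 and 7.2934 $1000s in house sale price, holding the other predictors fixed.

(2.4386, 7.2934)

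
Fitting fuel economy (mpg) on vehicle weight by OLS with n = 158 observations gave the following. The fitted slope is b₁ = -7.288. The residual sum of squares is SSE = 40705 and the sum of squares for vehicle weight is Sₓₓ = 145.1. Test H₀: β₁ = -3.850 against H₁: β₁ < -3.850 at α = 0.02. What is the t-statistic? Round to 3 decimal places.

t = -2.564

MSE = SSE/(n − 2) = 40705/156 = 260.929.
SE(b₁) = √(MSE/Sₓₓ) = √(260.929/145.1) = 1.341.
t = (-7.288 − (-3.850)) / 1.341 = -2.564.
df = n − 2 = 156.
One-sided p ≈ 0.0056, which is < 0.02, so reject H₀.
There is evidence that the true slope on vehicle weight is below -3.850 mpg per unit.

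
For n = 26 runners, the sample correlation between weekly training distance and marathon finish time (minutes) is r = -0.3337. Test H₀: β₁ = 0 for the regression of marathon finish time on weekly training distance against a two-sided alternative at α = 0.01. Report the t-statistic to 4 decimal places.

t = -1.7342

t = r·√(n − 2)/√(1 − r²) = -0.3337·√24/√0.888644 = -1.7342.
df = n − 2 = 24.
Two-sided p ≈ 0.0957, which is ≥ 0.01, so fail to reject H₀.
The data do not give significant evidence of a linear association between weekly training distance and marathon finish time.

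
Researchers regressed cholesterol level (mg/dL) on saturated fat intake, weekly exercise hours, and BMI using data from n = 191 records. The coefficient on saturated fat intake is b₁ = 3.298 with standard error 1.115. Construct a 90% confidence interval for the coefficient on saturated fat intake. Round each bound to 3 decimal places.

df = n − k − 1 = 191 − 3 − 1 = 187.
t* = t_{0.05, 187} = 1.653043.
Margin = t* × SE = 1.653043 × 1.115 = 1.84314.
CI: 3.298 ± 1.84314 → (1.455, 5.141).
With 90% confidence, each one-unit increase in saturated fat intake is associated with a change of between 1.455 and 5.141 mg/dL in cholesterol level, holding the other predictors fixed.

(1.455, 5.141)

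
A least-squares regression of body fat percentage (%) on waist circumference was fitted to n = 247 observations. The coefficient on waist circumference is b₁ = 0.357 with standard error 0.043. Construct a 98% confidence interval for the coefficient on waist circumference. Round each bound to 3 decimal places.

df = n − 2 = 247 − 2 = 245.
t* = t_{0.01, 245} = 2.341664.
Margin = t* × SE = 2.341664 × 0.043 = 0.10069.
CI: 0.357 ± 0.10069 → (0.256, 0.458).
With 98% confidence, each one-unit increase in waist circumference is associated with a change of between 0.256 and 0.458 % in body fat percentage.

(0.256, 0.458)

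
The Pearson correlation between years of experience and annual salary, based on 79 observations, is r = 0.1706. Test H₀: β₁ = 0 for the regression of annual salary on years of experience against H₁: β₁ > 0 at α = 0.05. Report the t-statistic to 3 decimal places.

t = 1.519

t = r·√(n − 2)/√(1 − r²) = 0.1706·√77/√0.970896 = 1.519.
df = n − 2 = 77.
One-sided p ≈ 0.0664, which is ≥ 0.05, so fail to reject H₀.
The data do not give significant evidence of a linear association between years of experience and annual salary.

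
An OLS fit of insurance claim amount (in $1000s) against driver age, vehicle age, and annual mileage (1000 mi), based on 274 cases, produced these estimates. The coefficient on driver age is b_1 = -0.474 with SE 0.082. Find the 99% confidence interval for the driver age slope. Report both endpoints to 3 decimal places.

(-0.687, -0.261)

df = n − k − 1 = 274 − 3 − 1 = 270.
t* = t_{0.005, 270} = 2.594161.
Margin = t* × SE = 2.594161 × 0.082 = 0.21272.
CI: -0.474 ± 0.21272 → (-0.687, -0.261).
With 99% confidence, each one-unit increase in driver age is associated with a change of between -0.687 and -0.261 $1000s in insurance claim amount, holding the other predictors fixed.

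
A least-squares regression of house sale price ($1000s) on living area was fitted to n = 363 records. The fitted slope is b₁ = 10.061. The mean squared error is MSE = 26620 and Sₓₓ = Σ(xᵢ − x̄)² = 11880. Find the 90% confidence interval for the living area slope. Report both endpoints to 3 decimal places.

SE(b₁) = √(MSE/Sₓₓ) = √(26620/11880) = 1.49691.
df = n − 2 = 361.
t* = t_{0.05, 361} = 1.649086.
Margin = t* × SE = 1.649086 × 1.49691 = 2.46853.
CI: 10.061 ± 2.46853 → (7.592, 12.530).
With 90% confidence, each one-unit increase in living area is associated with a change of between 7.592 and 12.530 $1000s in house sale price.

(7.592, 12.530)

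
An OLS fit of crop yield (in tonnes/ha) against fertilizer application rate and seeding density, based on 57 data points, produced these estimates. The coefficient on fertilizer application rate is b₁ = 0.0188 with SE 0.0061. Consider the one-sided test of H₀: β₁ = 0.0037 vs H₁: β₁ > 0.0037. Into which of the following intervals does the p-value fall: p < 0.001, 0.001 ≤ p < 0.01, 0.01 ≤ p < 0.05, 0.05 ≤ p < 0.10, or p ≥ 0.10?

t = (0.0188 − 0.0037) / 0.0061 = 2.475.
df = n − k − 1 = 57 − 2 − 1 = 54.
One-sided p = P(T_{54} > t) ≈ 0.0082.
So 0.001 ≤ p < 0.01.

0.001 ≤ p < 0.01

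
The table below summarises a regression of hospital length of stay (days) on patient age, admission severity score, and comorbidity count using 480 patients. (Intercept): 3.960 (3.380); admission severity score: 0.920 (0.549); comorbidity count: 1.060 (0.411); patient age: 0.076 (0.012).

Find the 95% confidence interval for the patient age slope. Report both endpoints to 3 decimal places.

(0.052, 0.100)

Read off: b = 0.076, SE = 0.012 for patient age.
df = n − k − 1 = 480 − 3 − 1 = 476.
t* = t_{0.025, 476} = 1.96496.
Margin = t* × SE = 1.96496 × 0.012 = 0.02358.
CI: 0.076 ± 0.02358 → (0.052, 0.100).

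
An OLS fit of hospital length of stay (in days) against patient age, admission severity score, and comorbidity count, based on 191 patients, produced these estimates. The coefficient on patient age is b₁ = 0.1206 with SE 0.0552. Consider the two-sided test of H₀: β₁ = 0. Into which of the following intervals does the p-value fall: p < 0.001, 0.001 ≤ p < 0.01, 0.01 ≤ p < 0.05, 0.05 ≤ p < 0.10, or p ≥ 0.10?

t = 0.1206 / 0.0552 = 2.185.
df = n − k − 1 = 191 − 3 − 1 = 187.
Two-sided p = 2·P(T_{187} > |t|) ≈ 0.0301.
So 0.01 ≤ p < 0.05.

0.01 ≤ p < 0.05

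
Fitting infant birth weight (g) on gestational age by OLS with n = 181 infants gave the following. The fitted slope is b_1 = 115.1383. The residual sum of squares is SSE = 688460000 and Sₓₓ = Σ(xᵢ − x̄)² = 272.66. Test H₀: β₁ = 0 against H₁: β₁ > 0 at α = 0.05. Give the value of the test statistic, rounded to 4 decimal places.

MSE = SSE/(n − 2) = 688460000/179 = 3.84615e+06.
SE(b_1) = √(MSE/Sₓₓ) = √(3.84615e+06/272.66) = 118.769.
t = 115.1383 / 118.769 = 0.9694.
df = n − 2 = 179.
One-sided p ≈ 0.1668, which is ≥ 0.05, so fail to reject H₀.
The data do not give significant evidence that the true slope on gestational age is positive.

t = 0.9694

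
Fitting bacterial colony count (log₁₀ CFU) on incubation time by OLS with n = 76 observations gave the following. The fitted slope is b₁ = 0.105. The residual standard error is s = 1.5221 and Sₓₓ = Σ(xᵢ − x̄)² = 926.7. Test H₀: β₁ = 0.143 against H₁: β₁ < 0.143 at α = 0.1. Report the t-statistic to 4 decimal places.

SE(b₁) = s/√Sₓₓ = 1.5221/√926.7 = 0.0500004.
t = (0.105 − 0.143) / 0.0500004 = -0.7600.
df = n − 2 = 74.
One-sided p ≈ 0.2248, which is ≥ 0.1, so fail to reject H₀.
The data do not give significant evidence that the true slope on incubation time is below 0.143 log₁₀ CFU per unit.

t = -0.7600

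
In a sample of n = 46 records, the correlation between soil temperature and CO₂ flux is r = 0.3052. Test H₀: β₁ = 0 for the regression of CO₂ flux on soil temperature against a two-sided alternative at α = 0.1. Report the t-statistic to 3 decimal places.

t = 2.126

t = r·√(n − 2)/√(1 − r²) = 0.3052·√44/√0.906853 = 2.126.
df = n − 2 = 44.
Two-sided p ≈ 0.0392, which is < 0.1, so reject H₀.
There is evidence of a linear association between soil temperature and CO₂ flux.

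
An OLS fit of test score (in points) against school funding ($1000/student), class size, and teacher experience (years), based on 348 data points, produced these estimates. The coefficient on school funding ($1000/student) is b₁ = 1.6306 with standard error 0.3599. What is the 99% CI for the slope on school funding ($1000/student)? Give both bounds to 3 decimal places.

df = n − k − 1 = 348 − 3 − 1 = 344.
t* = t_{0.005, 344} = 2.590197.
Margin = t* × SE = 2.590197 × 0.3599 = 0.93221.
CI: 1.6306 ± 0.93221 → (0.698, 2.563).
With 99% confidence, each one-unit increase in school funding ($1000/student) is associated with a change of between 0.698 and 2.563 points in test score, holding the other predictors fixed.

(0.698, 2.563)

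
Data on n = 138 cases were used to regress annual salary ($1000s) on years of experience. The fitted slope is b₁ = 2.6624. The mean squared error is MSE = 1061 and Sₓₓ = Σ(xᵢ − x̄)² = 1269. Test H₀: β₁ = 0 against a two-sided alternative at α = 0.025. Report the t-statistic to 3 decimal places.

SE(b₁) = √(MSE/Sₓₓ) = √(1061/1269) = 0.91438.
t = 2.6624 / 0.91438 = 2.912.
df = n − 2 = 136.
Two-sided p ≈ 0.0042, which is < 0.025, so reject H₀.
There is evidence that years of experience is associated with annual salary.

t = 2.912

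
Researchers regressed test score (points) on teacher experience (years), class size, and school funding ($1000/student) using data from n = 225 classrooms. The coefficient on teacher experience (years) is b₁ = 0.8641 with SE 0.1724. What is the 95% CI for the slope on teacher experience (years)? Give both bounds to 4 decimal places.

df = n − k − 1 = 225 − 3 − 1 = 221.
t* = t_{0.025, 221} = 1.970756.
Margin = t* × SE = 1.970756 × 0.1724 = 0.339758.
CI: 0.8641 ± 0.339758 → (0.5243, 1.2039).
With 95% confidence, each one-unit increase in teacher experience (years) is associated with a change of between 0.5243 and 1.2039 points in test score, holding the other predictors fixed.

(0.5243, 1.2039)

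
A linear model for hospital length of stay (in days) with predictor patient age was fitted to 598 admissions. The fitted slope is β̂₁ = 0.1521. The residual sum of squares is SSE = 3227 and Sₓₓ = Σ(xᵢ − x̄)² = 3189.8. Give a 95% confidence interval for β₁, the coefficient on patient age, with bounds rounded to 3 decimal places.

(0.071, 0.233)

MSE = SSE/(n − 2) = 3227/596 = 5.41443.
SE(β̂₁) = √(MSE/Sₓₓ) = √(5.41443/3189.8) = 0.0411998.
df = n − 2 = 596.
t* = t_{0.025, 596} = 1.963952.
Margin = t* × SE = 1.963952 × 0.0411998 = 0.08091.
CI: 0.1521 ± 0.08091 → (0.071, 0.233).
With 95% confidence, each one-unit increase in patient age is associated with a change of between 0.071 and 0.233 days in hospital length of stay.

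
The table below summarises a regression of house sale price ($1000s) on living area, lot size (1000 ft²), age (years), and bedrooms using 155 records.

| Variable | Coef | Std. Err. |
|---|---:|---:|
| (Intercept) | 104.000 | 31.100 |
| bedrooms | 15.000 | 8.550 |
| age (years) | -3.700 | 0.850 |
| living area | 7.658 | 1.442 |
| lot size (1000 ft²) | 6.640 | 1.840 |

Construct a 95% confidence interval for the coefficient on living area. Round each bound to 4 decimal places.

Read off: b = 7.658, SE = 1.442 for living area.
df = n − k − 1 = 155 − 4 − 1 = 150.
t* = t_{0.025, 150} = 1.975905.
Margin = t* × SE = 1.975905 × 1.442 = 2.849255.
CI: 7.658 ± 2.849255 → (4.8087, 10.5073).

(4.8087, 10.5073)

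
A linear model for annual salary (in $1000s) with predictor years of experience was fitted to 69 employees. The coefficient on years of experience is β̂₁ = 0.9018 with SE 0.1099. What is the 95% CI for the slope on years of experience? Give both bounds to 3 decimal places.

df = n − 2 = 69 − 2 = 67.
t* = t_{0.025, 67} = 1.996008.
Margin = t* × SE = 1.996008 × 0.1099 = 0.21936.
CI: 0.9018 ± 0.21936 → (0.682, 1.121).
With 95% confidence, each one-unit increase in years of experience is associated with a change of between 0.682 and 1.121 $1000s in annual salary.

(0.682, 1.121)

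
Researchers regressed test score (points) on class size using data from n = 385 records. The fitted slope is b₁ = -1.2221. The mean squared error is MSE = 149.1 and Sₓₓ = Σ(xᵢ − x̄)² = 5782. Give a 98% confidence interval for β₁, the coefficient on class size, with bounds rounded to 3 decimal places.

SE(b₁) = √(MSE/Sₓₓ) = √(149.1/5782) = 0.160583.
df = n − 2 = 383.
t* = t_{0.01, 383} = 2.336123.
Margin = t* × SE = 2.336123 × 0.160583 = 0.37514.
CI: -1.2221 ± 0.37514 → (-1.597, -0.847).
With 98% confidence, each one-unit increase in class size is associated with a change of between -1.597 and -0.847 points in test score.

(-1.597, -0.847)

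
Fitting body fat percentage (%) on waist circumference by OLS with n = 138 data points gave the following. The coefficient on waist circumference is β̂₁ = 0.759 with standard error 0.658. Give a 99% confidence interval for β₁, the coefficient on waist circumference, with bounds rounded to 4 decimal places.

(-0.9600, 2.4780)

df = n − 2 = 138 − 2 = 136.
t* = t_{0.005, 136} = 2.612463.
Margin = t* × SE = 2.612463 × 0.658 = 1.719001.
CI: 0.759 ± 1.719001 → (-0.9600, 2.4780).
With 99% confidence, each one-unit increase in waist circumference is associated with a change of between -0.9600 and 2.4780 % in body fat percentage.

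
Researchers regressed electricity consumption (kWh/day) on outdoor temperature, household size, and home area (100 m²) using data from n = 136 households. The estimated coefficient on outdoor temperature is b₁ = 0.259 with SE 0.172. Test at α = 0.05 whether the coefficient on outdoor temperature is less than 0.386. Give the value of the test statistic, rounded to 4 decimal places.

t = -0.7384

H₀: β₁ = 0.386 vs H₁: β₁ < 0.386.
t = (b₁ − β₁⁰)/SE = (0.259 − 0.386) / 0.172 = -0.7384.
df = n − k − 1 = 136 − 3 − 1 = 132.
One-sided p ≈ 0.2308, which is ≥ 0.05, so fail to reject H₀.
The data do not give significant evidence that the true slope on outdoor temperature is below 0.386 kWh/day per unit, holding the other predictors fixed.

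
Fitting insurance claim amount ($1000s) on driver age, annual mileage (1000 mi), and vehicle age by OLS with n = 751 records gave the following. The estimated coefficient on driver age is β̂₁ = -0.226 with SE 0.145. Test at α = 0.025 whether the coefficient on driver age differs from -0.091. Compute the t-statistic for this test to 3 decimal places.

t = -0.931

H₀: β₁ = -0.091 vs H₁: β₁ ≠ -0.091.
t = (β̂₁ − β₁⁰)/SE = (-0.226 − (-0.091)) / 0.145 = -0.931.
df = n − k − 1 = 751 − 3 − 1 = 747.
Two-sided p ≈ 0.3521, which is ≥ 0.025, so fail to reject H₀.
The data are consistent with a true slope of -0.091 $1000s per unit of driver age, holding the other predictors fixed.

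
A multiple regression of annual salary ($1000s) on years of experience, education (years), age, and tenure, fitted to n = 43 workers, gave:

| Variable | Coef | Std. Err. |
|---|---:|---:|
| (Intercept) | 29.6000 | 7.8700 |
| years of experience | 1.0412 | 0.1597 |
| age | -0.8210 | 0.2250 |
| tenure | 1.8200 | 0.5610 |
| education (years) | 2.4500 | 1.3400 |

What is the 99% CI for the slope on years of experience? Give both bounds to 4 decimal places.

(0.6082, 1.4742)

Read off: b = 1.0412, SE = 0.1597 for years of experience.
df = n − k − 1 = 43 − 4 − 1 = 38.
t* = t_{0.005, 38} = 2.711558.
Margin = t* × SE = 2.711558 × 0.1597 = 0.433036.
CI: 1.0412 ± 0.433036 → (0.6082, 1.4742).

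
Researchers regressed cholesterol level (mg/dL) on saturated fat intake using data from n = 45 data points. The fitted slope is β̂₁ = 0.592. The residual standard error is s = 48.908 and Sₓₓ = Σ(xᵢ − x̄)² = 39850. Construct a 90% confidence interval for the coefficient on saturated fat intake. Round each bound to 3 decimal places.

(0.180, 1.004)

SE(β̂₁) = s/√Sₓₓ = 48.908/√39850 = 0.245.
df = n − 2 = 43.
t* = t_{0.05, 43} = 1.681071.
Margin = t* × SE = 1.681071 × 0.245 = 0.41186.
CI: 0.592 ± 0.41186 → (0.180, 1.004).
With 90% confidence, each one-unit increase in saturated fat intake is associated with a change of between 0.180 and 1.004 mg/dL in cholesterol level.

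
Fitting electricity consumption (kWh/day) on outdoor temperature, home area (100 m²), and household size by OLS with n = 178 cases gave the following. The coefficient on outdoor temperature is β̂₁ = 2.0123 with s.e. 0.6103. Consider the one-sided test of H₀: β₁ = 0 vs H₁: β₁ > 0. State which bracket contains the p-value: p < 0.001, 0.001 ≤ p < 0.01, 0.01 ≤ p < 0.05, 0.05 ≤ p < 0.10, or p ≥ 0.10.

p < 0.001

t = 2.0123 / 0.6103 = 3.297.
df = n − k − 1 = 178 − 3 − 1 = 174.
One-sided p = P(T_{174} > t) ≈ 0.0006.
So p < 0.001.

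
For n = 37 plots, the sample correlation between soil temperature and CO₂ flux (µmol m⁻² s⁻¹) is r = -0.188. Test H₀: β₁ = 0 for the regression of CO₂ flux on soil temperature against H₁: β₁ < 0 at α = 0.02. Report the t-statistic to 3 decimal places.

t = -1.132

t = r·√(n − 2)/√(1 − r²) = -0.188·√35/√0.964656 = -1.132.
df = n − 2 = 35.
One-sided p ≈ 0.1326, which is ≥ 0.02, so fail to reject H₀.
The data do not give significant evidence of a linear association between soil temperature and CO₂ flux.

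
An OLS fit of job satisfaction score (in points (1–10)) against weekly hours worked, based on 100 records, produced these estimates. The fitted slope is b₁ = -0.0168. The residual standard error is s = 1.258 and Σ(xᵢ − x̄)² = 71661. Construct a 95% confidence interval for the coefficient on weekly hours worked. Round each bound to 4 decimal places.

SE(b₁) = s/√Sₓₓ = 1.258/√71661 = 0.00469937.
df = n − 2 = 98.
t* = t_{0.025, 98} = 1.984467.
Margin = t* × SE = 1.984467 × 0.00469937 = 0.009326.
CI: -0.0168 ± 0.009326 → (-0.0261, -0.0075).
With 95% confidence, each one-unit increase in weekly hours worked is associated with a change of between -0.0261 and -0.0075 points (1–10) in job satisfaction score.

(-0.0261, -0.0075)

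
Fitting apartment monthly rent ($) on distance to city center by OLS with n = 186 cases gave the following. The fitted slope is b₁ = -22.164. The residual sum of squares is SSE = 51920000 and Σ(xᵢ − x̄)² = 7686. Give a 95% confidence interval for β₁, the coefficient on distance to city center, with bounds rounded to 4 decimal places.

(-34.1182, -10.2098)

MSE = SSE/(n − 2) = 51920000/184 = 282174.
SE(b₁) = √(MSE/Sₓₓ) = √(282174/7686) = 6.0591.
df = n − 2 = 184.
t* = t_{0.025, 184} = 1.972941.
Margin = t* × SE = 1.972941 × 6.0591 = 11.954247.
CI: -22.164 ± 11.954247 → (-34.1182, -10.2098).
With 95% confidence, each one-unit increase in distance to city center is associated with a change of between -34.1182 and -10.2098 $ in apartment monthly rent.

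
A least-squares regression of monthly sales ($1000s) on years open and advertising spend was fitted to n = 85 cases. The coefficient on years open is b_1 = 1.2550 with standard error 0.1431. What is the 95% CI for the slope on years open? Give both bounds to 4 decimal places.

(0.9703, 1.5397)

df = n − k − 1 = 85 − 2 − 1 = 82.
t* = t_{0.025, 82} = 1.989319.
Margin = t* × SE = 1.989319 × 0.1431 = 0.284671.
CI: 1.2550 ± 0.284671 → (0.9703, 1.5397).
With 95% confidence, each one-unit increase in years open is associated with a change of between 0.9703 and 1.5397 $1000s in monthly sales, holding the other predictors fixed.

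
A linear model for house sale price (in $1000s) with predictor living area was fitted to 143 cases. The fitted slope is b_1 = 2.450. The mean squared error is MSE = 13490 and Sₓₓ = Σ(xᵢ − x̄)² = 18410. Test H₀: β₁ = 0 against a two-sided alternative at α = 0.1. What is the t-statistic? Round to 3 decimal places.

t = 2.862

SE(b_1) = √(MSE/Sₓₓ) = √(13490/18410) = 0.85601.
t = 2.450 / 0.85601 = 2.862.
df = n − 2 = 141.
Two-sided p ≈ 0.0049, which is < 0.1, so reject H₀.
There is evidence that living area is associated with house sale price.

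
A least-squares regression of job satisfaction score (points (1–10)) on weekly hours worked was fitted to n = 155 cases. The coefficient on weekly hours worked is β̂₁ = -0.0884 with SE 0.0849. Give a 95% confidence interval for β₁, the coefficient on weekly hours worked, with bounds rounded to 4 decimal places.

(-0.2561, 0.0793)

df = n − 2 = 155 − 2 = 153.
t* = t_{0.025, 153} = 1.97559.
Margin = t* × SE = 1.97559 × 0.0849 = 0.167728.
CI: -0.0884 ± 0.167728 → (-0.2561, 0.0793).
With 95% confidence, each one-unit increase in weekly hours worked is associated with a change of between -0.2561 and 0.0793 points (1–10) in job satisfaction score.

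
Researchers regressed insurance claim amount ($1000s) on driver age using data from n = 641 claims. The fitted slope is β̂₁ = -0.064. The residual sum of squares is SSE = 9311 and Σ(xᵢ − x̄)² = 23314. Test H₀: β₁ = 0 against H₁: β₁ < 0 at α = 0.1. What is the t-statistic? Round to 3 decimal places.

MSE = SSE/(n − 2) = 9311/639 = 14.5712.
SE(β̂₁) = √(MSE/Sₓₓ) = √(14.5712/23314) = 0.025.
t = -0.064 / 0.025 = -2.560.
df = n − 2 = 639.
One-sided p ≈ 0.0053, which is < 0.1, so reject H₀.
There is evidence that the true slope on driver age is negative.

t = -2.560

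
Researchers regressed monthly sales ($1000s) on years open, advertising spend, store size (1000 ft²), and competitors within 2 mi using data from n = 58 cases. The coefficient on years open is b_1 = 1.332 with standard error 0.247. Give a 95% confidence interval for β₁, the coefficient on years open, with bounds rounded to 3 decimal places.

(0.837, 1.827)

df = n − k − 1 = 58 − 4 − 1 = 53.
t* = t_{0.025, 53} = 2.005746.
Margin = t* × SE = 2.005746 × 0.247 = 0.49542.
CI: 1.332 ± 0.49542 → (0.837, 1.827).
With 95% confidence, each one-unit increase in years open is associated with a change of between 0.837 and 1.827 $1000s in monthly sales, holding the other predictors fixed.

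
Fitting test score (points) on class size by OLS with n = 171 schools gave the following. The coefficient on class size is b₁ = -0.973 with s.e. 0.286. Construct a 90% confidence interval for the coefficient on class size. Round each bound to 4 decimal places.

df = n − 2 = 171 − 2 = 169.
t* = t_{0.05, 169} = 1.65392.
Margin = t* × SE = 1.65392 × 0.286 = 0.473021.
CI: -0.973 ± 0.473021 → (-1.4460, -0.5000).
With 90% confidence, each one-unit increase in class size is associated with a change of between -1.4460 and -0.5000 points in test score.

(-1.4460, -0.5000)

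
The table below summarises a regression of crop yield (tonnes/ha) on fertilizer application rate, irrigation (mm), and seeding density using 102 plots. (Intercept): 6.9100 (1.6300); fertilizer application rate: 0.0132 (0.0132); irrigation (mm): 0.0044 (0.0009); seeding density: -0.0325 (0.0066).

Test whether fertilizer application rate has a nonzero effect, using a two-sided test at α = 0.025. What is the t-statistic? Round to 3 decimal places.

Read off: b = 0.0132, SE = 0.0132 for fertilizer application rate.
H₀: β₁ = 0 vs H₁: β₁ ≠ 0.
t = 0.0132 / 0.0132 = 1.000.
df = n − k − 1 = 102 − 3 − 1 = 98.
Two-sided p ≈ 0.3198, which is ≥ 0.025, so fail to reject H₀.
The data do not give significant evidence of an association between fertilizer application rate and crop yield, after adjusting for the other predictors.

t = 1.000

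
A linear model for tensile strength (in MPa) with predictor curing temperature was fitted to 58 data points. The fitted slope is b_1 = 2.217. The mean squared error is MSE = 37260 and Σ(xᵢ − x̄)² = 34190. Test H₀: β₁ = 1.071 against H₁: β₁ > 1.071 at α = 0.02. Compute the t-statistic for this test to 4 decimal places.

SE(b_1) = √(MSE/Sₓₓ) = √(37260/34190) = 1.04393.
t = (2.217 − 1.071) / 1.04393 = 1.0978.
df = n − 2 = 56.
One-sided p ≈ 0.1385, which is ≥ 0.02, so fail to reject H₀.
The data do not give significant evidence that the true slope on curing temperature exceeds 1.071 MPa per unit.

t = 1.0978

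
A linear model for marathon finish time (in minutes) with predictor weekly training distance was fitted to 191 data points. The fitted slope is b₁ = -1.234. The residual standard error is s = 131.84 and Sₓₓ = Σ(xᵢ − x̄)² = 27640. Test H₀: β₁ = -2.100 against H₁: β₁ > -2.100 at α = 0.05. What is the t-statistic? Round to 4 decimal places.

SE(b₁) = s/√Sₓₓ = 131.84/√27640 = 0.793009.
t = (-1.234 − (-2.100)) / 0.793009 = 1.0920.
df = n − 2 = 189.
One-sided p ≈ 0.1381, which is ≥ 0.05, so fail to reject H₀.
The data do not give significant evidence that the true slope on weekly training distance exceeds -2.100 minutes per unit.

t = 1.0920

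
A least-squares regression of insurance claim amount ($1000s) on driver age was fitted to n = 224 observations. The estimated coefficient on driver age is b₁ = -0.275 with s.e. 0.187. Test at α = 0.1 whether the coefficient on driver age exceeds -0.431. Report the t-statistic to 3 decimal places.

H₀: β₁ = -0.431 vs H₁: β₁ > -0.431.
t = (b₁ − β₁⁰)/SE = (-0.275 − (-0.431)) / 0.187 = 0.834.
df = n − 2 = 224 − 2 = 222.
One-sided p ≈ 0.2025, which is ≥ 0.1, so fail to reject H₀.
The data do not give significant evidence that the true slope on driver age exceeds -0.431 $1000s per unit.

t = 0.834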